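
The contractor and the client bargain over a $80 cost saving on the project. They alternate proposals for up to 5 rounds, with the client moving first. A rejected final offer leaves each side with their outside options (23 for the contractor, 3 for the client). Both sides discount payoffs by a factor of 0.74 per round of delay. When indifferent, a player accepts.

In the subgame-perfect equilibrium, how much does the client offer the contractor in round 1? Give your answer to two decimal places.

30.72

Round 5 (the client proposes): the contractor gets 23 if talks fail, so the client offers 23 and keeps 57.
Round 4 (the contractor proposes): the client can get 57 next round, worth 0.74 × 57 = 42.18 now, so the contractor offers 42.18, keeping 37.82.
Round 3 (the client proposes): the contractor can get 37.82 next round, worth 0.74 × 37.82 = 27.9868 now; the client offers that and keeps 52.0132.
Round 2 (the contractor proposes): the client can get 52.0132 next round, worth 0.74 × 52.0132 = 38.489768 now; the contractor offers that and keeps 41.510232.
Round 1 (the client proposes): the contractor can get 41.510232 next round, worth 0.74 × 41.510232 = 30.71757168 now, so the client offers 30.71757168, keeping 49.28242832.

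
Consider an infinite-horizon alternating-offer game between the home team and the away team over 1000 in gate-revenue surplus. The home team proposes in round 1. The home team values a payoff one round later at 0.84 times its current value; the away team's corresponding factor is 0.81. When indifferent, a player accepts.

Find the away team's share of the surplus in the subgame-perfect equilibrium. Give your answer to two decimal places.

405.51

Let x be the home team's share when the home team proposes and y be the away team's share when the away team proposes.
The away team accepts iff offered ≥ 0.81·y, so x = 1000 − 0.81y. Symmetrically y = 1000 − 0.84x.
Substituting: x = 1000 − 0.81(1000 − 0.84x), giving x(1 − 0.84·0.81) = 1000(1 − 0.81).
So x = 1000 × 0.19 / 0.3196 ≈ 594.4931, and the away team receives 1000 − x ≈ 405.5069.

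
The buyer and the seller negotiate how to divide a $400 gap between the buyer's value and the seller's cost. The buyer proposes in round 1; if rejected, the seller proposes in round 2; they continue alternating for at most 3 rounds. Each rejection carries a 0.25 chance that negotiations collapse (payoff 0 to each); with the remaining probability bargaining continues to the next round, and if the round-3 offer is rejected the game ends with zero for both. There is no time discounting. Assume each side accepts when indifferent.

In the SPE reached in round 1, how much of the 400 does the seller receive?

75

Round 3 (the buyer proposes): the seller will accept anything ≥ 0, so the buyer offers 0 and keeps 400.
Round 2 (the seller proposes): rejecting gives the buyer an expected 0.75 × 400 = 300, so the seller offers 300, keeping 100.
Round 1 (the buyer proposes): rejecting gives the seller an expected 0.75 × 100 = 75, so the buyer offers 75, keeping 325.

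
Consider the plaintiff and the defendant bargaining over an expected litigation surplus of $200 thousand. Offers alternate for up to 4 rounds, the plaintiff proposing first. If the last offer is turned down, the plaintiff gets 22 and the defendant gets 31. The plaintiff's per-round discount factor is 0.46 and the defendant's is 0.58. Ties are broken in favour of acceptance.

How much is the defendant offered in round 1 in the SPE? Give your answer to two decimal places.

Round 4 (the defendant proposes): the plaintiff gets 22 if talks fail, so the defendant offers 22 and keeps 178.
Round 3 (the plaintiff proposes): the defendant can get 178 next round, worth 0.58 × 178 = 103.24 now; the plaintiff offers that and keeps 96.76.
Round 2 (the defendant proposes): the plaintiff can get 96.76 next round, worth 0.46 × 96.76 = 44.5096 now. The defendant offers 44.5096 and keeps 200 − 44.5096 = 155.4904.
Round 1 (the plaintiff proposes): the defendant can get 155.4904 next round, worth 0.58 × 155.4904 = 90.184432 now, so the plaintiff offers 90.184432, keeping 109.815568.

90.18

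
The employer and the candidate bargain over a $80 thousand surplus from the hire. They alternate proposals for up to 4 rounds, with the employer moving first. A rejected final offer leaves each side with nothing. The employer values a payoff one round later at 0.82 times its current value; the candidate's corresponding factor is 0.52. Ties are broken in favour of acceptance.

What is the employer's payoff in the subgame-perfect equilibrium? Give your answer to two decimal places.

Solve by backward induction from round 4.
Round 4 (the candidate proposes): the employer will accept anything ≥ 0, so the candidate offers 0 and keeps 80.
Round 3 (the employer proposes): the candidate can get 80 next round, worth 0.52 × 80 = 41.6 now. The employer offers 41.6 and keeps 80 − 41.6 = 38.4.
Round 2 (the candidate proposes): the employer can get 38.4 next round, worth 0.82 × 38.4 = 31.488 now; the candidate offers that and keeps 48.512.
Round 1 (the employer proposes): the candidate can get 48.512 next round, worth 0.52 × 48.512 = 25.22624 now; the employer offers that and keeps 54.77376.

54.77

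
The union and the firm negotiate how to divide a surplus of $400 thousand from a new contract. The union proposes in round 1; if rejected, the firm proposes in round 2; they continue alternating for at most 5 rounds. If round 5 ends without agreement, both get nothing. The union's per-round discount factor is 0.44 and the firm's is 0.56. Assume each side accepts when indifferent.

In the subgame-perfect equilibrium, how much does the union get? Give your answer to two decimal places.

243.65

Round 5 (the union proposes): rejection yields 0 for the firm; the union offers 0 and keeps 400.
Round 4 (the firm proposes): the union can get 400 next round, worth 0.44 × 400 = 176 now, so the firm offers 176, keeping 224.
Round 3 (the union proposes): the firm can get 224 next round, worth 0.56 × 224 = 125.44 now; the union offers that and keeps 274.56.
Round 2 (the firm proposes): the union can get 274.56 next round, worth 0.44 × 274.56 = 120.8064 now, so the firm offers 120.8064, keeping 279.1936.
Round 1 (the union proposes): the firm can get 279.1936 next round, worth 0.56 × 279.1936 = 156.348416 now; the union offers that and keeps 243.651584.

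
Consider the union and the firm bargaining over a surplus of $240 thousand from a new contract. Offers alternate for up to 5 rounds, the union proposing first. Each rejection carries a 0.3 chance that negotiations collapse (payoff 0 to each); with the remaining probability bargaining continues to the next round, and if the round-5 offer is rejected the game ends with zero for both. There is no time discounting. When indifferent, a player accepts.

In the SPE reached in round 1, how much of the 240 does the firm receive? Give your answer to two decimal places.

75.10

By backward induction:
Round 5 (the union proposes): the firm will accept anything ≥ 0, so the union offers 0 and keeps 240.
Round 4 (the firm proposes): rejecting gives the union an expected 0.7 × 240 = 168; the firm offers that and keeps 72.
Round 3 (the union proposes): rejecting gives the firm an expected 0.7 × 72 = 50.4. The union offers 50.4 and keeps 240 − 50.4 = 189.6.
Round 2 (the firm proposes): rejecting gives the union an expected 0.7 × 189.6 = 132.72; the firm offers that and keeps 107.28.
Round 1 (the union proposes): rejecting gives the firm an expected 0.7 × 107.28 = 75.096. The union offers 75.096 and keeps 240 − 75.096 = 164.904.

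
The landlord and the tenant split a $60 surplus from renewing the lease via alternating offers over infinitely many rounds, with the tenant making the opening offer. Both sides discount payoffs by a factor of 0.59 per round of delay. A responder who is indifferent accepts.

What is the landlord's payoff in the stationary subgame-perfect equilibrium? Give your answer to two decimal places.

In a stationary SPE each proposer offers the other exactly their discounted continuation value.
If the tenant keeps x when proposing and the landlord keeps y when proposing, then x = 60 − 0.59y and y = 60 − 0.59x.
Solving: x = 60(1 − 0.59) / (1 − 0.59·0.59) = 24.6 / 0.6519 ≈ 37.7358.
The landlord gets 60 − 37.7358 ≈ 22.2642.

22.26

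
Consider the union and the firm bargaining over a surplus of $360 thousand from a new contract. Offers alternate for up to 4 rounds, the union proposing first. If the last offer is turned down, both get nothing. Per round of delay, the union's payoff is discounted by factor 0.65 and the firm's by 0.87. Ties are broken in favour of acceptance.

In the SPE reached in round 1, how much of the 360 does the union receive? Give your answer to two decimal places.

Solve by backward induction from round 4.
Round 4 (the firm proposes): rejection yields 0 for the union; the firm offers 0 and keeps 360.
Round 3 (the union proposes): the firm can get 360 next round, worth 0.87 × 360 = 313.2 now; the union offers that and keeps 46.8.
Round 2 (the firm proposes): the union can get 46.8 next round, worth 0.65 × 46.8 = 30.42 now; the firm offers that and keeps 329.58.
Round 1 (the union proposes): the firm can get 329.58 next round, worth 0.87 × 329.58 = 286.7346 now. The union offers 286.7346 and keeps 360 − 286.7346 = 73.2654.

73.27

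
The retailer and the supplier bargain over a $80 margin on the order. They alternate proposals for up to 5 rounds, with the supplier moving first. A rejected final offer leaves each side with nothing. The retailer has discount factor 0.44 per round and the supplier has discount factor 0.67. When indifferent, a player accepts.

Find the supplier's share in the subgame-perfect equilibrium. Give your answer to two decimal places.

Round 5 (the supplier proposes): the retailer will accept anything ≥ 0, so the supplier offers 0 and keeps 80.
Round 4 (the retailer proposes): the supplier can get 80 next round, worth 0.67 × 80 = 53.6 now; the retailer offers that and keeps 26.4.
Round 3 (the supplier proposes): the retailer can get 26.4 next round, worth 0.44 × 26.4 = 11.616 now; the supplier offers that and keeps 68.384.
Round 2 (the retailer proposes): the supplier can get 68.384 next round, worth 0.67 × 68.384 = 45.81728 now, so the retailer offers 45.81728, keeping 34.18272.
Round 1 (the supplier proposes): the retailer can get 34.18272 next round, worth 0.44 × 34.18272 = 15.0403968 now, so the supplier offers 15.0403968, keeping 64.9596032.

64.96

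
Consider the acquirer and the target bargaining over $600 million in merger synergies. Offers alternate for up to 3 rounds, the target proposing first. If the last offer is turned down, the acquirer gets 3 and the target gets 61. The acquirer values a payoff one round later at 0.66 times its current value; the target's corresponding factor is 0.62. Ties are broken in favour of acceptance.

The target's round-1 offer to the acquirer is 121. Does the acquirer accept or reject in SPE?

Reject

Work out the acquirer's continuation value if the offer is rejected.
Round 3 (the target proposes): the acquirer gets 3 if talks fail, so the target offers 3 and keeps 597.
Round 2 (the acquirer proposes): the target can get 597 next round, worth 0.62 × 597 = 370.14 now. The acquirer offers 370.14 and keeps 600 − 370.14 = 229.86.
So by rejecting in round 1, the acquirer gets 229.86 next round, worth 0.66 × 229.86 = 151.7076 now.
Offer 121 < 151.7076, so the acquirer rejects.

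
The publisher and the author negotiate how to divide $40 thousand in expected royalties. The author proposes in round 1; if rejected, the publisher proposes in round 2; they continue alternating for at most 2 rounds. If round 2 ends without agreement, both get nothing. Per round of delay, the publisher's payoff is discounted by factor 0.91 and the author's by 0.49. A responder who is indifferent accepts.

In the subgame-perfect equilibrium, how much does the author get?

By backward induction:
Round 2 (the publisher proposes): the author will accept anything ≥ 0, so the publisher offers 0 and keeps 40.
Round 1 (the author proposes): the publisher can get 40 next round, worth 0.91 × 40 = 36.4 now, so the author offers 36.4, keeping 3.6.

3.6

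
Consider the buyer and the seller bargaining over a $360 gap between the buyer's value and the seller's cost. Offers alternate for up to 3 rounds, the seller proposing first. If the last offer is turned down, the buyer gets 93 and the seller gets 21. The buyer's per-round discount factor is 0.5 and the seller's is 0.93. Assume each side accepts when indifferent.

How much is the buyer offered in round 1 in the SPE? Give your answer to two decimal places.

55.85

By backward induction:
Round 3 (the seller proposes): the buyer gets 93 if talks fail, so the seller offers 93 and keeps 267.
Round 2 (the buyer proposes): the seller can get 267 next round, worth 0.93 × 267 = 248.31 now; the buyer offers that and keeps 111.69.
Round 1 (the seller proposes): the buyer can get 111.69 next round, worth 0.5 × 111.69 = 55.845 now; the seller offers that and keeps 304.155.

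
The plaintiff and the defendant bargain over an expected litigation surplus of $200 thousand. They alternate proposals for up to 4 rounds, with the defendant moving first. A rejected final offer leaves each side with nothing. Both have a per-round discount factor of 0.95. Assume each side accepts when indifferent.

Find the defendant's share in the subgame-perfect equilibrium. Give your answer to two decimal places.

By backward induction:
Round 4 (the plaintiff proposes): rejection yields 0 for the defendant; the plaintiff offers 0 and keeps 200.
Round 3 (the defendant proposes): the plaintiff can get 200 next round, worth 0.95 × 200 = 190 now, so the defendant offers 190, keeping 10.
Round 2 (the plaintiff proposes): the defendant can get 10 next round, worth 0.95 × 10 = 9.5 now; the plaintiff offers that and keeps 190.5.
Round 1 (the defendant proposes): the plaintiff can get 190.5 next round, worth 0.95 × 190.5 = 180.975 now. The defendant offers 180.975 and keeps 200 − 180.975 = 19.025.

19.03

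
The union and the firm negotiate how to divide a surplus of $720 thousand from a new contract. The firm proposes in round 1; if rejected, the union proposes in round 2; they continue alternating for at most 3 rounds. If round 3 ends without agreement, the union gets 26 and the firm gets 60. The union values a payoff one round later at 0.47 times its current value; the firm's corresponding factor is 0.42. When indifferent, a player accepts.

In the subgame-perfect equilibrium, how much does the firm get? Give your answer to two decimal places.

Round 3 (the firm proposes): the union gets 26 if talks fail, so the firm offers 26 and keeps 694.
Round 2 (the union proposes): the firm can get 694 next round, worth 0.42 × 694 = 291.48 now; the union offers that and keeps 428.52.
Round 1 (the firm proposes): the union can get 428.52 next round, worth 0.47 × 428.52 = 201.4044 now, so the firm offers 201.4044, keeping 518.5956.

518.60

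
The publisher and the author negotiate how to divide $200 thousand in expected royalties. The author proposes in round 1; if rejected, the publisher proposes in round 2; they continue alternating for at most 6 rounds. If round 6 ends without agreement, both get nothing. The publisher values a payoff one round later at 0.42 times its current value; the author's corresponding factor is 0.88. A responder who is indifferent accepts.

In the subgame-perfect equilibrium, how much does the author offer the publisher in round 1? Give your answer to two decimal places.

Round 6 (the publisher proposes): the author will accept anything ≥ 0, so the publisher offers 0 and keeps 200.
Round 5 (the author proposes): the publisher can get 200 next round, worth 0.42 × 200 = 84 now; the author offers that and keeps 116.
Round 4 (the publisher proposes): the author can get 116 next round, worth 0.88 × 116 = 102.08 now, so the publisher offers 102.08, keeping 97.92.
Round 3 (the author proposes): the publisher can get 97.92 next round, worth 0.42 × 97.92 = 41.1264 now; the author offers that and keeps 158.8736.
Round 2 (the publisher proposes): the author can get 158.8736 next round, worth 0.88 × 158.8736 = 139.808768 now, so the publisher offers 139.808768, keeping 60.191232.
Round 1 (the author proposes): the publisher can get 60.191232 next round, worth 0.42 × 60.191232 = 25.28031744 now; the author offers that and keeps 174.71968256.

25.28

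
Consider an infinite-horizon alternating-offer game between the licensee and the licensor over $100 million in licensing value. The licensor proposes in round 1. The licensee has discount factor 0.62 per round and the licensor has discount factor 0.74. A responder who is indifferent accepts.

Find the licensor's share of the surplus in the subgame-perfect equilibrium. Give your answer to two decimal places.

70.21

Let x be the licensor's share when the licensor proposes and y be the licensee's share when the licensee proposes.
The licensee accepts iff offered ≥ 0.62·y, so x = 100 − 0.62y. Symmetrically y = 100 − 0.74x.
Substituting: x = 100 − 0.62(100 − 0.74x), giving x(1 − 0.74·0.62) = 100(1 − 0.62).
So x = 100 × 0.38 / 0.5412 ≈ 70.2143, and the licensee receives 100 − x ≈ 29.7857.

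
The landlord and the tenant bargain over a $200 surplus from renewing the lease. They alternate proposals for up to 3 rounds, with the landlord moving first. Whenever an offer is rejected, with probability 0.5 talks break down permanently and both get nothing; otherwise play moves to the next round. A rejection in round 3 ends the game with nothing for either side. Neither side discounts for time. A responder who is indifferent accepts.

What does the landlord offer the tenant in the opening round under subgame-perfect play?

50

Round 3 (the landlord proposes): the tenant will accept anything ≥ 0, so the landlord offers 0 and keeps 200.
Round 2 (the tenant proposes): rejecting gives the landlord an expected 0.5 × 200 = 100, so the tenant offers 100, keeping 100.
Round 1 (the landlord proposes): rejecting gives the tenant an expected 0.5 × 100 = 50; the landlord offers that and keeps 150.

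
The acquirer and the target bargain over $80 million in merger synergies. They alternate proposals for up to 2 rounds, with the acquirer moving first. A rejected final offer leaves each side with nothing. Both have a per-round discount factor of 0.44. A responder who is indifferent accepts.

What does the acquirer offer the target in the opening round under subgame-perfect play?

Round 2 (the target proposes): rejection yields 0 for the acquirer; the target offers 0 and keeps 80.
Round 1 (the acquirer proposes): the target can get 80 next round, worth 0.44 × 80 = 35.2 now, so the acquirer offers 35.2, keeping 44.8.

35.2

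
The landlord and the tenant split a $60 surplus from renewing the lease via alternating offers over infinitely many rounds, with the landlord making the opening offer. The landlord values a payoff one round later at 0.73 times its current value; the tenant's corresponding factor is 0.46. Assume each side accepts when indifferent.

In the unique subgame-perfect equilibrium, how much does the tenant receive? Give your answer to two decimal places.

When the landlord proposes, the tenant accepts any offer worth at least 0.46 times what the tenant would get by proposing next round; and vice versa.
This gives x = 60 − 0.46y and y = 60 − 0.73x, where x and y are each side's share when it proposes.
Hence (1 − 0.46·0.73)x = 60(1 − 0.46), i.e. 0.6642·x = 32.4.
x ≈ 48.7805; the tenant's share is 60 − x ≈ 11.2195.

11.22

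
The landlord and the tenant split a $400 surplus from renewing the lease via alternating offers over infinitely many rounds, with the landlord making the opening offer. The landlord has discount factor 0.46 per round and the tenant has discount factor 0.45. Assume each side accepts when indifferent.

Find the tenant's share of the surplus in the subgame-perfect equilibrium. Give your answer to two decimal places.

122.57

When the landlord proposes, the tenant accepts any offer worth at least 0.45 times what the tenant would get by proposing next round; and vice versa.
This gives x = 400 − 0.45y and y = 400 − 0.46x, where x and y are each side's share when it proposes.
Hence (1 − 0.45·0.46)x = 400(1 − 0.45), i.e. 0.793·x = 220.
x ≈ 277.4275; the tenant's share is 400 − x ≈ 122.5725.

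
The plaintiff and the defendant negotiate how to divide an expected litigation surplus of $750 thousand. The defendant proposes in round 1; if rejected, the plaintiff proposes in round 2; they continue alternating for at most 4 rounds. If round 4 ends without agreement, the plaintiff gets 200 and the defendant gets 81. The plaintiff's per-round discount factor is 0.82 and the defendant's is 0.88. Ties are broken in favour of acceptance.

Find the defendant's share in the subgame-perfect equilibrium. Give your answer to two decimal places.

Round 4 (the plaintiff proposes): the defendant gets 81 if talks fail, so the plaintiff offers 81 and keeps 669.
Round 3 (the defendant proposes): the plaintiff can get 669 next round, worth 0.82 × 669 = 548.58 now. The defendant offers 548.58 and keeps 750 − 548.58 = 201.42.
Round 2 (the plaintiff proposes): the defendant can get 201.42 next round, worth 0.88 × 201.42 = 177.2496 now. The plaintiff offers 177.2496 and keeps 750 − 177.2496 = 572.7504.
Round 1 (the defendant proposes): the plaintiff can get 572.7504 next round, worth 0.82 × 572.7504 = 469.655328 now. The defendant offers 469.655328 and keeps 750 − 469.655328 = 280.344672.

280.34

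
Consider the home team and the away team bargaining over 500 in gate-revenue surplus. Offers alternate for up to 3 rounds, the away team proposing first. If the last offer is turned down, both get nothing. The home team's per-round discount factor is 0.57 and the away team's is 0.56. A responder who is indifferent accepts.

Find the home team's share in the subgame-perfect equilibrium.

Round 3 (the away team proposes): the home team will accept anything ≥ 0, so the away team offers 0 and keeps 500.
Round 2 (the home team proposes): the away team can get 500 next round, worth 0.56 × 500 = 280 now. The home team offers 280 and keeps 500 − 280 = 220.
Round 1 (the away team proposes): the home team can get 220 next round, worth 0.57 × 220 = 125.4 now. The away team offers 125.4 and keeps 500 − 125.4 = 374.6.

125.4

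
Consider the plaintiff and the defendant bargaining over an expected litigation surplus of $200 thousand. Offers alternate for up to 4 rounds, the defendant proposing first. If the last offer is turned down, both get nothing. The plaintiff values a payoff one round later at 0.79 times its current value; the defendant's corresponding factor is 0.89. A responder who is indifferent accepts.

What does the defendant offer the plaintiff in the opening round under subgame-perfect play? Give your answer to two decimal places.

By backward induction:
Round 4 (the plaintiff proposes): the defendant will accept anything ≥ 0, so the plaintiff offers 0 and keeps 200.
Round 3 (the defendant proposes): the plaintiff can get 200 next round, worth 0.79 × 200 = 158 now, so the defendant offers 158, keeping 42.
Round 2 (the plaintiff proposes): the defendant can get 42 next round, worth 0.89 × 42 = 37.38 now. The plaintiff offers 37.38 and keeps 200 − 37.38 = 162.62.
Round 1 (the defendant proposes): the plaintiff can get 162.62 next round, worth 0.79 × 162.62 = 128.4698 now, so the defendant offers 128.4698, keeping 71.5302.

128.47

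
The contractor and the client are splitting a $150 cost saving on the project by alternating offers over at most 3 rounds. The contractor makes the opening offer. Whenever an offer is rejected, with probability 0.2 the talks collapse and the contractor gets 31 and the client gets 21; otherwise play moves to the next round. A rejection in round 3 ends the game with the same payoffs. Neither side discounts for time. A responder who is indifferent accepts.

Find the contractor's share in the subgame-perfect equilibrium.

Round 3 (the contractor proposes): the client gets 21 if talks fail, so the contractor offers 21 and keeps 129.
Round 2 (the client proposes): rejecting gives the contractor an expected 0.8 × 129 + 0.2 × 31 = 109.4. The client offers 109.4 and keeps 150 − 109.4 = 40.6.
Round 1 (the contractor proposes): rejecting gives the client an expected 0.8 × 40.6 + 0.2 × 21 = 36.68, so the contractor offers 36.68, keeping 113.32.

113.32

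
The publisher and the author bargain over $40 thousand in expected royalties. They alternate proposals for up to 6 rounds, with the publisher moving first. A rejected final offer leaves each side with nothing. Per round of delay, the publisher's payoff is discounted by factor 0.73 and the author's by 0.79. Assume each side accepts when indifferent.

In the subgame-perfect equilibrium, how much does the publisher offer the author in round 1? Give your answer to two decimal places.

Round 6 (the author proposes): the publisher will accept anything ≥ 0, so the author offers 0 and keeps 40.
Round 5 (the publisher proposes): the author can get 40 next round, worth 0.79 × 40 = 31.6 now, so the publisher offers 31.6, keeping 8.4.
Round 4 (the author proposes): the publisher can get 8.4 next round, worth 0.73 × 8.4 = 6.132 now. The author offers 6.132 and keeps 40 − 6.132 = 33.868.
Round 3 (the publisher proposes): the author can get 33.868 next round, worth 0.79 × 33.868 = 26.75572 now. The publisher offers 26.75572 and keeps 40 − 26.75572 = 13.24428.
Round 2 (the author proposes): the publisher can get 13.24428 next round, worth 0.73 × 13.24428 = 9.6683244 now; the author offers that and keeps 30.3316756.
Round 1 (the publisher proposes): the author can get 30.3316756 next round, worth 0.79 × 30.3316756 = 23.962023724 now. The publisher offers 23.962023724 and keeps 40 − 23.962023724 = 16.037976276.

23.96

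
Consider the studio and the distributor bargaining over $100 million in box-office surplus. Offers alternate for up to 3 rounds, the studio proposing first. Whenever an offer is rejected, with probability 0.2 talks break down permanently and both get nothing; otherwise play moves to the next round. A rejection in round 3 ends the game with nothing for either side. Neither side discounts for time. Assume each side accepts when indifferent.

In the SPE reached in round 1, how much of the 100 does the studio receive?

Round 3 (the studio proposes): rejection yields 0 for the distributor; the studio offers 0 and keeps 100.
Round 2 (the distributor proposes): rejecting gives the studio an expected 0.8 × 100 = 80; the distributor offers that and keeps 20.
Round 1 (the studio proposes): rejecting gives the distributor an expected 0.8 × 20 = 16, so the studio offers 16, keeping 84.

84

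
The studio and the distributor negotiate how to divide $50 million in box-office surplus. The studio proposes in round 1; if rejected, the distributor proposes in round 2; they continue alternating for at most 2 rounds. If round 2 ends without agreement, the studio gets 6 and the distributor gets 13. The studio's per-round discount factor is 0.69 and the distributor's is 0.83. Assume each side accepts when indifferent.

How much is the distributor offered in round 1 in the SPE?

36.52

Work backward from the last round.
Round 2 (the distributor proposes): the studio gets 6 if talks fail, so the distributor offers 6 and keeps 44.
Round 1 (the studio proposes): the distributor can get 44 next round, worth 0.83 × 44 = 36.52 now; the studio offers that and keeps 13.48.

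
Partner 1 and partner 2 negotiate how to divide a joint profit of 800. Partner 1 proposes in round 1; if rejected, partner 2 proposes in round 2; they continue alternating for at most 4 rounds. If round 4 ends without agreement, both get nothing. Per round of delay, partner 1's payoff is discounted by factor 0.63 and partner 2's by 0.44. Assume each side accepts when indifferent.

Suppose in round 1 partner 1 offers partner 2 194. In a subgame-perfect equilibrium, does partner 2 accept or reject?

Work out partner 2's continuation value if the offer is rejected.
Round 4 (partner 2 proposes): partner 1 will accept anything ≥ 0, so partner 2 offers 0 and keeps 800.
Round 3 (partner 1 proposes): partner 2 can get 800 next round, worth 0.44 × 800 = 352 now, so partner 1 offers 352, keeping 448.
Round 2 (partner 2 proposes): partner 1 can get 448 next round, worth 0.63 × 448 = 282.24 now. Partner 2 offers 282.24 and keeps 800 − 282.24 = 517.76.
So by rejecting in round 1, partner 2 gets 517.76 next round, worth 0.44 × 517.76 = 227.8144 now.
Offer 194 < 227.8144, so partner 2 rejects.

Reject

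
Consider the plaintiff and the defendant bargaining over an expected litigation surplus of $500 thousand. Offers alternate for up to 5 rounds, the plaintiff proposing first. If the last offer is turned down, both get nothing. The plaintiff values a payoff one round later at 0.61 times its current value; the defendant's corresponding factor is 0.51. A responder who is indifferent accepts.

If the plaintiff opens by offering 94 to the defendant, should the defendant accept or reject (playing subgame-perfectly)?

Reject

Work out the defendant's continuation value if the offer is rejected.
Round 5 (the plaintiff proposes): the defendant will accept anything ≥ 0, so the plaintiff offers 0 and keeps 500.
Round 4 (the defendant proposes): the plaintiff can get 500 next round, worth 0.61 × 500 = 305 now, so the defendant offers 305, keeping 195.
Round 3 (the plaintiff proposes): the defendant can get 195 next round, worth 0.51 × 195 = 99.45 now, so the plaintiff offers 99.45, keeping 400.55.
Round 2 (the defendant proposes): the plaintiff can get 400.55 next round, worth 0.61 × 400.55 = 244.3355 now, so the defendant offers 244.3355, keeping 255.6645.
So by rejecting in round 1, the defendant gets 255.6645 next round, worth 0.51 × 255.6645 = 130.388895 now.
Offer 94 < 130.388895, so the defendant rejects.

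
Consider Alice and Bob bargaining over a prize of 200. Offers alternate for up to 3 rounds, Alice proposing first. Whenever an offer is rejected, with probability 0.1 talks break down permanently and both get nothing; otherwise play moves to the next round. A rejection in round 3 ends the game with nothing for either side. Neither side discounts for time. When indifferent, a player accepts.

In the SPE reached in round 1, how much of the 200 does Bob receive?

18

Round 3 (Alice proposes): rejection yields 0 for Bob; Alice offers 0 and keeps 200.
Round 2 (Bob proposes): rejecting gives Alice an expected 0.9 × 200 = 180. Bob offers 180 and keeps 200 − 180 = 20.
Round 1 (Alice proposes): rejecting gives Bob an expected 0.9 × 20 = 18; Alice offers that and keeps 182.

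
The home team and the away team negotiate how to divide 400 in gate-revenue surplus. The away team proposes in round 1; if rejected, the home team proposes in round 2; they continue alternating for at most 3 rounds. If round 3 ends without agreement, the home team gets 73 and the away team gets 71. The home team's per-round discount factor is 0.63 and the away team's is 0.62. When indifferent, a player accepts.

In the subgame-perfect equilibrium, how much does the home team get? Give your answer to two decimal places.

124.27

Round 3 (the away team proposes): the home team gets 73 if talks fail, so the away team offers 73 and keeps 327.
Round 2 (the home team proposes): the away team can get 327 next round, worth 0.62 × 327 = 202.74 now; the home team offers that and keeps 197.26.
Round 1 (the away team proposes): the home team can get 197.26 next round, worth 0.63 × 197.26 = 124.2738 now. The away team offers 124.2738 and keeps 400 − 124.2738 = 275.7262.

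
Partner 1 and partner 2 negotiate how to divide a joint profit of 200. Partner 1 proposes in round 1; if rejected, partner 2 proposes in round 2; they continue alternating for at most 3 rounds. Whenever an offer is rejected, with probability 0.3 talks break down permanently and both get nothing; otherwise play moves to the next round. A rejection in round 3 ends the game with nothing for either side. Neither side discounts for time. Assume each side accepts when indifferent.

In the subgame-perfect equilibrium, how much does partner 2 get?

42

Round 3 (partner 1 proposes): partner 2 will accept anything ≥ 0, so partner 1 offers 0 and keeps 200.
Round 2 (partner 2 proposes): rejecting gives partner 1 an expected 0.7 × 200 = 140, so partner 2 offers 140, keeping 60.
Round 1 (partner 1 proposes): rejecting gives partner 2 an expected 0.7 × 60 = 42; partner 1 offers that and keeps 158.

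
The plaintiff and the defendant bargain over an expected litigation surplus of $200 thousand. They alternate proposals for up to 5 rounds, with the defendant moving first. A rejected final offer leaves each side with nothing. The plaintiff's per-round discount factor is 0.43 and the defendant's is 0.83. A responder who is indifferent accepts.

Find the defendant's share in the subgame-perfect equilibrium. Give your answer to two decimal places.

180.16

Round 5 (the defendant proposes): the plaintiff will accept anything ≥ 0, so the defendant offers 0 and keeps 200.
Round 4 (the plaintiff proposes): the defendant can get 200 next round, worth 0.83 × 200 = 166 now. The plaintiff offers 166 and keeps 200 − 166 = 34.
Round 3 (the defendant proposes): the plaintiff can get 34 next round, worth 0.43 × 34 = 14.62 now; the defendant offers that and keeps 185.38.
Round 2 (the plaintiff proposes): the defendant can get 185.38 next round, worth 0.83 × 185.38 = 153.8654 now; the plaintiff offers that and keeps 46.1346.
Round 1 (the defendant proposes): the plaintiff can get 46.1346 next round, worth 0.43 × 46.1346 = 19.837878 now; the defendant offers that and keeps 180.162122.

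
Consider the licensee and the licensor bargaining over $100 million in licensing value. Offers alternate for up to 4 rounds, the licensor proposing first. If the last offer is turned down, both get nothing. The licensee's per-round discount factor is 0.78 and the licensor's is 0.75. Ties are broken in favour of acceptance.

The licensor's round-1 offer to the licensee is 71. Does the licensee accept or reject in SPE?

Round 4 (the licensee proposes): the licensor will accept anything ≥ 0, so the licensee offers 0 and keeps 100.
Round 3 (the licensor proposes): the licensee can get 100 next round, worth 0.78 × 100 = 78 now; the licensor offers that and keeps 22.
Round 2 (the licensee proposes): the licensor can get 22 next round, worth 0.75 × 22 = 16.5 now. The licensee offers 16.5 and keeps 100 − 16.5 = 83.5.
So by rejecting in round 1, the licensee gets 83.5 next round, worth 0.78 × 83.5 = 65.13 now.
Offer 71 ≥ 65.13, so the licensee accepts.

Accept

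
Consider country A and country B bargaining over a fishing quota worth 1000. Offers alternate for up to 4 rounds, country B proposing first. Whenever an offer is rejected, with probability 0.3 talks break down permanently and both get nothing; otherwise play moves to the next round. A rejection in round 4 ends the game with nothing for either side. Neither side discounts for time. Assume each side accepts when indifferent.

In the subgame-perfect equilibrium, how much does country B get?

447

By backward induction:
Round 4 (country A proposes): country B will accept anything ≥ 0, so country A offers 0 and keeps 1000.
Round 3 (country B proposes): rejecting gives country A an expected 0.7 × 1000 = 700. Country B offers 700 and keeps 1000 − 700 = 300.
Round 2 (country A proposes): rejecting gives country B an expected 0.7 × 300 = 210; country A offers that and keeps 790.
Round 1 (country B proposes): rejecting gives country A an expected 0.7 × 790 = 553. Country B offers 553 and keeps 1000 − 553 = 447.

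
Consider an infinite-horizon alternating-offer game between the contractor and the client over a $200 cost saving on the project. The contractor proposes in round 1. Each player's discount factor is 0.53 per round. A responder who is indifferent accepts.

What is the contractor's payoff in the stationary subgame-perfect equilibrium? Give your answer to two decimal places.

130.72

Let x be the contractor's share when the contractor proposes and y be the client's share when the client proposes.
The client accepts iff offered ≥ 0.53·y, so x = 200 − 0.53y. Symmetrically y = 200 − 0.53x.
Substituting: x = 200 − 0.53(200 − 0.53x), giving x(1 − 0.53·0.53) = 200(1 − 0.53).
So x = 200 × 0.47 / 0.7191 ≈ 130.7190, and the client receives 200 − x ≈ 69.2810.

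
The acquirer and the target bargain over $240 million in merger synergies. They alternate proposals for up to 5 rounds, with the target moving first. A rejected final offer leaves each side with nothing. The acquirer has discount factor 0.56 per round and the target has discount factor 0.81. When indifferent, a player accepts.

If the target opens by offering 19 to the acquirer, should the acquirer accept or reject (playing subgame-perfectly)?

Reject

Round 5 (the target proposes): the acquirer will accept anything ≥ 0, so the target offers 0 and keeps 240.
Round 4 (the acquirer proposes): the target can get 240 next round, worth 0.81 × 240 = 194.4 now; the acquirer offers that and keeps 45.6.
Round 3 (the target proposes): the acquirer can get 45.6 next round, worth 0.56 × 45.6 = 25.536 now; the target offers that and keeps 214.464.
Round 2 (the acquirer proposes): the target can get 214.464 next round, worth 0.81 × 214.464 = 173.71584 now, so the acquirer offers 173.71584, keeping 66.28416.
So by rejecting in round 1, the acquirer gets 66.28416 next round, worth 0.56 × 66.28416 = 37.1191296 now.
Offer 19 < 37.1191296, so the acquirer rejects.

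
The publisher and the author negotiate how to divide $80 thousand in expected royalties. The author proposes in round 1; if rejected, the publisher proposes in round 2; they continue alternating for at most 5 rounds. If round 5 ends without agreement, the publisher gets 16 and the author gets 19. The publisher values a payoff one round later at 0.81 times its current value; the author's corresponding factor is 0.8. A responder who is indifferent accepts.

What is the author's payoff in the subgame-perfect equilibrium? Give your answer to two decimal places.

Round 5 (the author proposes): the publisher gets 16 if talks fail, so the author offers 16 and keeps 64.
Round 4 (the publisher proposes): the author can get 64 next round, worth 0.8 × 64 = 51.2 now. The publisher offers 51.2 and keeps 80 − 51.2 = 28.8.
Round 3 (the author proposes): the publisher can get 28.8 next round, worth 0.81 × 28.8 = 23.328 now; the author offers that and keeps 56.672.
Round 2 (the publisher proposes): the author can get 56.672 next round, worth 0.8 × 56.672 = 45.3376 now; the publisher offers that and keeps 34.6624.
Round 1 (the author proposes): the publisher can get 34.6624 next round, worth 0.81 × 34.6624 = 28.076544 now; the author offers that and keeps 51.923456.

51.92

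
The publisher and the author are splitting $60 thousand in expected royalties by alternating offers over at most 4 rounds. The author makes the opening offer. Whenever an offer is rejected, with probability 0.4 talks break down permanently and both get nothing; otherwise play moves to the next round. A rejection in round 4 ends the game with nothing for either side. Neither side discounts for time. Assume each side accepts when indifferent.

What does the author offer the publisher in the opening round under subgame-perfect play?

27.36

Round 4 (the publisher proposes): the author will accept anything ≥ 0, so the publisher offers 0 and keeps 60.
Round 3 (the author proposes): rejecting gives the publisher an expected 0.6 × 60 = 36. The author offers 36 and keeps 60 − 36 = 24.
Round 2 (the publisher proposes): rejecting gives the author an expected 0.6 × 24 = 14.4, so the publisher offers 14.4, keeping 45.6.
Round 1 (the author proposes): rejecting gives the publisher an expected 0.6 × 45.6 = 27.36; the author offers that and keeps 32.64.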